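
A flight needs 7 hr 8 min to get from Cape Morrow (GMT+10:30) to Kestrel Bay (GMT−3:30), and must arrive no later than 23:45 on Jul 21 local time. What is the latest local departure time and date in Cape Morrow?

06:37 on July 22

Target arrival in UTC: 23:45 + 3:30 = 03:15 on Jul 22.
Subtract 7 hours 8 minutes → departure 20:07 UTC on Jul 21.
Cape Morrow is UTC+10:30: 20:07 + 10:30 = 06:37 on Jul 22.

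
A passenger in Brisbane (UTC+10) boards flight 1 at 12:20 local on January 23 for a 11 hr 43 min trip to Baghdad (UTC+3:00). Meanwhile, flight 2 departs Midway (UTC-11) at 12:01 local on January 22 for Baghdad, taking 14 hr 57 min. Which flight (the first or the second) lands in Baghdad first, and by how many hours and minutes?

the second, by 5 minutes

Flight 1 in UTC: 12:20 − 10:00 = 02:20 on Jan 23.
+11 hours 43 minutes → arrive 14:03 UTC on Jan 23.
Flight 2 in UTC: 12:01 + 11:00 = 23:01 on Jan 22.
+14 hours 57 minutes → arrive 13:58 UTC on Jan 23.
Flight 2 lands earlier by 5 minutes.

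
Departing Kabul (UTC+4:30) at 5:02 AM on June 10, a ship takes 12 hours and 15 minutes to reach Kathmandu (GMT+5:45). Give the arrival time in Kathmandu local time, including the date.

Kathmandu is 1:15 ahead of Kabul.
After 12 hours 15 minutes it is 5:17 PM in Kabul.
Shift by the zone difference: 5:17 PM + 1:15 = 6:32 PM on Jun 10 in Kathmandu.

6:32 PM on Jun 10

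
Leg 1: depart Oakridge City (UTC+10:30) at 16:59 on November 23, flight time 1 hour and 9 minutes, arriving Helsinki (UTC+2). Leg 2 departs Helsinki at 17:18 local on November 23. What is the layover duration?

Convert departure to UTC: 16:59 − 10:30 = 06:29 UTC on Nov 23.
Add 1 hour 9 minutes flight time → 07:38 UTC.
Helsinki is UTC+2:00, so local arrival = 07:38 + 2:00 = 09:38 on Nov 23.
Layover = 17:18 − 09:38 = 7 hours 40 minutes.

7 hours 40 minutes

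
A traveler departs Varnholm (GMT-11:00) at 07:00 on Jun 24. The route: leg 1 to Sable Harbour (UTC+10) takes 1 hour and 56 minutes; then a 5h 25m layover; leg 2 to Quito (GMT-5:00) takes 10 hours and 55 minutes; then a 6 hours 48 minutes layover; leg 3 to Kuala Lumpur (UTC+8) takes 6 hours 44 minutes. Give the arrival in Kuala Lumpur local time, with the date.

Convert departure to UTC: 07:00 + 11:00 = 18:00 UTC on Jun 24.
Add 1 hour and 56 minutes leg 1 → 19:56 UTC.
Add 5 hours and 25 minutes layover in Sable Harbour → 01:21 UTC (Jun 25).
Add 10 hours and 55 minutes leg 2 → 12:16 UTC.
Add 6 hours 48 minutes layover in Quito → 19:04 UTC.
Add 6 hours and 44 minutes leg 3 → 01:48 UTC (Jun 26).
Kuala Lumpur is UTC+8:00, so local arrival = 01:48 + 8:00 = 09:48 on Jun 26.

09:48 on June 26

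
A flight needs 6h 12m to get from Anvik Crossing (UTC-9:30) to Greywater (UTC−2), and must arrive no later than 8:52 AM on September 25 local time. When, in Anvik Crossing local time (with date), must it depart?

Target arrival in UTC: 8:52 AM + 2:00 = 10:52 AM on Sep 25.
Subtract 6 hours 12 minutes → departure 4:40 AM UTC on Sep 25.
Anvik Crossing is UTC−9:30: 4:40 AM − 9:30 = 7:10 PM on Sep 24.

7:10 PM on Sep 24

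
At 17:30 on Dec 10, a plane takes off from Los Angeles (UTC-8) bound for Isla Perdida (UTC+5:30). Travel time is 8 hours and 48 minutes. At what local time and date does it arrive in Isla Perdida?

15:48 on Dec 11

Convert departure to UTC: 17:30 + 8:00 = 01:30 UTC on Dec 11.
Add 8 hours 48 minutes travel time → 10:18 UTC.
Isla Perdida is UTC+5:30, so local arrival = 10:18 + 5:30 = 15:48 on Dec 11.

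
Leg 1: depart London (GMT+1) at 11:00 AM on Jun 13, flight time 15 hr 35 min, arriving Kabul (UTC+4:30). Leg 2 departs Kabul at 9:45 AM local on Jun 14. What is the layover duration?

3 hours 40 minutes

Convert departure to UTC: 11:00 AM − 1:00 = 10:00 AM UTC on Jun 13.
Add 15 hours 35 minutes flight time → 1:35 AM UTC (Jun 14).
Kabul is UTC+4:30, so local arrival = 1:35 AM + 4:30 = 6:05 AM on Jun 14.
Layover = 9:45 AM − 6:05 AM = 3 hours 40 minutes.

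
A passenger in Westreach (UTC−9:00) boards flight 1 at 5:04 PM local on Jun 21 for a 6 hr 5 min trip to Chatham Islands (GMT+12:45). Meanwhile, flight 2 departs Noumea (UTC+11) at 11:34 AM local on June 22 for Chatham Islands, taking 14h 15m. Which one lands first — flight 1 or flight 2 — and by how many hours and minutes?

the first, by 6 hours 40 minutes

Flight 1 in UTC: 5:04 PM + 9:00 = 2:04 AM on Jun 22.
+6 hours and 5 minutes → arrive 8:09 AM UTC on Jun 22.
Flight 2 in UTC: 11:34 AM − 11:00 = 12:34 AM on Jun 22.
+14 hours 15 minutes → arrive 2:49 PM UTC on Jun 22.
Flight 1 lands earlier by 6 hours 40 minutes.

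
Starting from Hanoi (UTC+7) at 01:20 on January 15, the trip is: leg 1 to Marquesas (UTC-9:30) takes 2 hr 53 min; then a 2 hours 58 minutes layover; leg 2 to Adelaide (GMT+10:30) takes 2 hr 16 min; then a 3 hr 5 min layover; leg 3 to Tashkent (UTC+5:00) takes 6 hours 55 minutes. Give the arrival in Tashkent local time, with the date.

Convert departure to UTC: 01:20 − 7:00 = 18:20 UTC on Jan 14.
Add 2 hours 53 minutes leg 1 → 21:13 UTC.
Add 2 hours and 58 minutes layover in Marquesas → 00:11 UTC (Jan 15).
Add 2 hours 16 minutes leg 2 → 02:27 UTC.
Add 3 hours 5 minutes layover in Adelaide → 05:32 UTC.
Add 6 hours and 55 minutes leg 3 → 12:27 UTC.
Tashkent is UTC+5:00, so local arrival = 12:27 + 5:00 = 17:27 on Jan 15.

17:27 on January 15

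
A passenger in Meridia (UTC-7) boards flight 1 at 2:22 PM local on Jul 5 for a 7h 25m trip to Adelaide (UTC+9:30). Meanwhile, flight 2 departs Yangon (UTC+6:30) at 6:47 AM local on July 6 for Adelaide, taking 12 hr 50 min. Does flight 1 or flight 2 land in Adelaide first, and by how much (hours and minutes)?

Flight 1 in UTC: 2:22 PM + 7:00 = 9:22 PM on Jul 5.
+7 hours 25 minutes → arrive 4:47 AM UTC on Jul 6.
Flight 2 in UTC: 6:47 AM − 6:30 = 12:17 AM on Jul 6.
+12 hours and 50 minutes → arrive 1:07 PM UTC on Jul 6.
Flight 1 lands earlier by 8 hours 20 minutes.

the first, by 8 hours 20 minutes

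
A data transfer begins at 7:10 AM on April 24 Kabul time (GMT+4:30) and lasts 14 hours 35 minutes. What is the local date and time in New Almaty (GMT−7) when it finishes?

Convert start to UTC: 7:10 AM − 4:30 = 2:40 AM UTC on Apr 24.
Add 14 hours and 35 minutes duration → 5:15 PM UTC.
New Almaty is UTC−7:00, so local end time = 5:15 PM − 7:00 = 10:15 AM on Apr 24.

10:15 AM on April 24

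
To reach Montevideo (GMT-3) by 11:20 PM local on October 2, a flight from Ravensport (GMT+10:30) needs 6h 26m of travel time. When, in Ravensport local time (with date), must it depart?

Target arrival in UTC: 11:20 PM + 3:00 = 2:20 AM on Oct 3.
Subtract 6 hours and 26 minutes → departure 7:54 PM UTC on Oct 2.
Ravensport is UTC+10:30: 7:54 PM + 10:30 = 6:24 AM on Oct 3.

6:24 AM on October 3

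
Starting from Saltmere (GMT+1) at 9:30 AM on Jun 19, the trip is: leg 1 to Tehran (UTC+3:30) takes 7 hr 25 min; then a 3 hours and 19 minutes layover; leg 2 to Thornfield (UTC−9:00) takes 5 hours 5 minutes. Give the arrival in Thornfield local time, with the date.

Convert departure to UTC: 9:30 AM − 1:00 = 8:30 AM UTC on Jun 19.
Add 7 hours and 25 minutes leg 1 → 3:55 PM UTC.
Add 3 hours 19 minutes layover in Tehran → 7:14 PM UTC.
Add 5 hours 5 minutes leg 2 → 12:19 AM UTC (Jun 20).
Thornfield is UTC−9:00, so local arrival = 12:19 AM − 9:00 = 3:19 PM on Jun 19.

3:19 PM on June 19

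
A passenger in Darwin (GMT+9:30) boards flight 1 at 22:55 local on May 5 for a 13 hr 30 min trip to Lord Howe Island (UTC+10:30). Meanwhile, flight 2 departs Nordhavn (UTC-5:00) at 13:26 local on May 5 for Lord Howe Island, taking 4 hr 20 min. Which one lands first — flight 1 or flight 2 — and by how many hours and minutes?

Flight 1 in UTC: 22:55 − 9:30 = 13:25 on May 5.
+13 hours 30 minutes → arrive 02:55 UTC on May 6.
Flight 2 in UTC: 13:26 + 5:00 = 18:26 on May 5.
+4 hours and 20 minutes → arrive 22:46 UTC on May 5.
Flight 2 lands earlier by 4 hours 9 minutes.

the second, by 4 hours 9 minutes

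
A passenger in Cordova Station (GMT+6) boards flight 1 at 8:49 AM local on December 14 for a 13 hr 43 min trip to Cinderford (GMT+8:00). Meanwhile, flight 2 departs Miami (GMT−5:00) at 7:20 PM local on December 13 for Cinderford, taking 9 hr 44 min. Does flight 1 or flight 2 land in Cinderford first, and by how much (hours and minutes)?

the second, by 6 hours 28 minutes

Flight 1 in UTC: 8:49 AM − 6:00 = 2:49 AM on Dec 14.
+13 hours and 43 minutes → arrive 4:32 PM UTC on Dec 14.
Flight 2 in UTC: 7:20 PM + 5:00 = 12:20 AM on Dec 14.
+9 hours and 44 minutes → arrive 10:04 AM UTC on Dec 14.
Flight 2 lands earlier by 6 hours 28 minutes.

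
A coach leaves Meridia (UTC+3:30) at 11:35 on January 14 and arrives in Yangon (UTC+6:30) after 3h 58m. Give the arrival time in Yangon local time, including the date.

18:33 on Jan 14

Yangon is 3:00 ahead of Meridia.
After 3 hours and 58 minutes it is 15:33 in Meridia.
Shift by the zone difference: 15:33 + 3:00 = 18:33 on Jan 14 in Yangon.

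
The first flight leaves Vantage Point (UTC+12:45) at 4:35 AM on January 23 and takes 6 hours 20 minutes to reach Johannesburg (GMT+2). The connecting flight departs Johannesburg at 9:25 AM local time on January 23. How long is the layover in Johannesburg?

9 hours 15 minutes

Convert departure to UTC: 4:35 AM − 12:45 = 3:50 PM UTC on Jan 22.
Add 6 hours and 20 minutes flight time → 10:10 PM UTC.
Johannesburg is UTC+2:00, so local arrival = 10:10 PM + 2:00 = 12:10 AM on Jan 23.
Layover = 9:25 AM − 12:10 AM = 9 hours 15 minutes.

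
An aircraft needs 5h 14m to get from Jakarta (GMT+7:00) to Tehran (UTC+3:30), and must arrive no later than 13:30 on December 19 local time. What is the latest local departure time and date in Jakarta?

11:46 on December 19

Target arrival in UTC: 13:30 − 3:30 = 10:00 on Dec 19.
Subtract 5 hours and 14 minutes → departure 04:46 UTC on Dec 19.
Jakarta is UTC+7:00: 04:46 + 7:00 = 11:46 on Dec 19.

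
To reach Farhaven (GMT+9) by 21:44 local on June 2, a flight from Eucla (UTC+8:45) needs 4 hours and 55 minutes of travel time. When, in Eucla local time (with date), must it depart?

Target arrival in UTC: 21:44 − 9:00 = 12:44 on Jun 2.
Subtract 4 hours 55 minutes → departure 07:49 UTC on Jun 2.
Eucla is UTC+8:45: 07:49 + 8:45 = 16:34 on Jun 2.

16:34 on June 2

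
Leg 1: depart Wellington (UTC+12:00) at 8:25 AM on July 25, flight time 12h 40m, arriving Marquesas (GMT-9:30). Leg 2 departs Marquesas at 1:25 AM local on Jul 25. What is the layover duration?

1 hour 50 minutes

Convert departure to UTC: 8:25 AM − 12:00 = 8:25 PM UTC on Jul 24.
Add 12 hours 40 minutes flight time → 9:05 AM UTC (Jul 25).
Marquesas is UTC−9:30, so local arrival = 9:05 AM − 9:30 = 11:35 PM on Jul 24.
Layover = 1:25 AM − 11:35 PM (+1 day) = 1 hour 50 minutes.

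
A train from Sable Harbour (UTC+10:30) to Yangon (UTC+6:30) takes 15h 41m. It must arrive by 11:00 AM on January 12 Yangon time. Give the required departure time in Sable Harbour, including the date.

11:19 PM on January 11

Target arrival in UTC: 11:00 AM − 6:30 = 4:30 AM on Jan 12.
Subtract 15 hours 41 minutes → departure 12:49 PM UTC on Jan 11.
Sable Harbour is UTC+10:30: 12:49 PM + 10:30 = 11:19 PM on Jan 11.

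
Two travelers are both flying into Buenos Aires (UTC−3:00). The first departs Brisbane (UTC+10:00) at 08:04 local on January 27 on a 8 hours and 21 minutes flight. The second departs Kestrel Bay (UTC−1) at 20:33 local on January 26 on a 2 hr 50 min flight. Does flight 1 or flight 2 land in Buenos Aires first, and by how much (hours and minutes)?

Flight 1 in UTC: 08:04 − 10:00 = 22:04 on Jan 26.
+8 hours and 21 minutes → arrive 06:25 UTC on Jan 27.
Flight 2 in UTC: 20:33 + 1:00 = 21:33 on Jan 26.
+2 hours and 50 minutes → arrive 00:23 UTC on Jan 27.
Flight 2 lands earlier by 6 hours 2 minutes.

the second, by 6 hours 2 minutes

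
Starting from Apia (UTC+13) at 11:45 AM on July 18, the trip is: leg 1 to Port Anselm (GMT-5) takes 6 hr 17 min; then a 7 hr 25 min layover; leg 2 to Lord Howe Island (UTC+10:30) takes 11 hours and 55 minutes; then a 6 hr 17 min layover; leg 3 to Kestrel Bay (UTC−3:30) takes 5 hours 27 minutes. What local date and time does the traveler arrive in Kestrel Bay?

Convert departure to UTC: 11:45 AM − 13:00 = 10:45 PM UTC on Jul 17.
Add 6 hours and 17 minutes leg 1 → 5:02 AM UTC (Jul 18).
Add 7 hours 25 minutes layover in Port Anselm → 12:27 PM UTC.
Add 11 hours 55 minutes leg 2 → 12:22 AM UTC (Jul 19).
Add 6 hours 17 minutes layover in Lord Howe Island → 6:39 AM UTC.
Add 5 hours and 27 minutes leg 3 → 12:06 PM UTC.
Kestrel Bay is UTC−3:30, so local arrival = 12:06 PM − 3:30 = 8:36 AM on Jul 19.

8:36 AM on July 19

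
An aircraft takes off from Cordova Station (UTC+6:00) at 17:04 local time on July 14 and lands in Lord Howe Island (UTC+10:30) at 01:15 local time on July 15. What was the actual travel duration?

Lord Howe Island is 4:30 ahead of Cordova Station.
Clock-face elapsed time (ignoring zones) is 8 hours 11 minutes.
Actual elapsed = 8 hours 11 minutes − 4:30 = 3 hours 41 minutes.

3 hours 41 minutes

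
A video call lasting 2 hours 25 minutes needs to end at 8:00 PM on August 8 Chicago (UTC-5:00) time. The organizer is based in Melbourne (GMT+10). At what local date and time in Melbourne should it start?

Target end time in UTC: 8:00 PM + 5:00 = 1:00 AM on Aug 9.
Subtract 2 hours 25 minutes → start 10:35 PM UTC on Aug 8.
Melbourne is UTC+10:00: 10:35 PM + 10:00 = 8:35 AM on Aug 9.

8:35 AM on August 9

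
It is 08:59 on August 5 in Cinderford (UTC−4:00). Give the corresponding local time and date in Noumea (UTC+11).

Noumea is 15:00 ahead of Cinderford.
Shift by the zone difference: 08:59 + 15:00 = 23:59 on Aug 5 in Noumea.

23:59 on Aug 5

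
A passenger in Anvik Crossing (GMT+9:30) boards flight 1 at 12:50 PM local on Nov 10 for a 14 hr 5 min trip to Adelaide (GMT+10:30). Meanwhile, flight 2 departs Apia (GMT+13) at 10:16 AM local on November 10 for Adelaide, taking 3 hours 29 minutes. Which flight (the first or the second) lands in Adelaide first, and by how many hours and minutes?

Flight 1 in UTC: 12:50 PM − 9:30 = 3:20 AM on Nov 10.
+14 hours and 5 minutes → arrive 5:25 PM UTC on Nov 10.
Flight 2 in UTC: 10:16 AM − 13:00 = 9:16 PM on Nov 9.
+3 hours and 29 minutes → arrive 12:45 AM UTC on Nov 10.
Flight 2 lands earlier by 16 hours 40 minutes.

the second, by 16 hours 40 minutes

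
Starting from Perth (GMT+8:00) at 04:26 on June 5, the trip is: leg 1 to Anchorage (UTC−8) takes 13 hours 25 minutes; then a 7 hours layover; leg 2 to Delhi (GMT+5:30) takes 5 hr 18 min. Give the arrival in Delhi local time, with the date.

03:39 on June 6

Convert departure to UTC: 04:26 − 8:00 = 20:26 UTC on Jun 4.
Add 13 hours and 25 minutes leg 1 → 09:51 UTC (Jun 5).
Add 7 hours layover in Anchorage → 16:51 UTC.
Add 5 hours 18 minutes leg 2 → 22:09 UTC.
Delhi is UTC+5:30, so local arrival = 22:09 + 5:30 = 03:39 on Jun 6.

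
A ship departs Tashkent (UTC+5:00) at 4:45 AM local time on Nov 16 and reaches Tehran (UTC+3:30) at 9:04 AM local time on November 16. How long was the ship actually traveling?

5 hours 49 minutes

Departure in UTC: 4:45 AM − 5:00 = 11:45 PM on Nov 15.
Arrival in UTC: 9:04 AM − 3:30 = 5:34 AM on Nov 16.
Elapsed = 5:34 AM − 11:45 PM (+1 day) = 5 hours 49 minutes.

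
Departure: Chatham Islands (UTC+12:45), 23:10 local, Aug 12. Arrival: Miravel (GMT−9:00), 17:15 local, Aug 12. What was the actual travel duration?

15 hours 50 minutes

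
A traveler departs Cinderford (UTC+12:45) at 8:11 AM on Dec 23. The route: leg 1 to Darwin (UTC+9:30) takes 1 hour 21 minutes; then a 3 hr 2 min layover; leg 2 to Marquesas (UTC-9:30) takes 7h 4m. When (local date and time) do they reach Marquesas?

9:23 PM on Dec 22

Convert departure to UTC: 8:11 AM − 12:45 = 7:26 PM UTC on Dec 22.
Add 1 hour 21 minutes leg 1 → 8:47 PM UTC.
Add 3 hours 2 minutes layover in Darwin → 11:49 PM UTC.
Add 7 hours and 4 minutes leg 2 → 6:53 AM UTC (Dec 23).
Marquesas is UTC−9:30, so local arrival = 6:53 AM − 9:30 = 9:23 PM on Dec 22.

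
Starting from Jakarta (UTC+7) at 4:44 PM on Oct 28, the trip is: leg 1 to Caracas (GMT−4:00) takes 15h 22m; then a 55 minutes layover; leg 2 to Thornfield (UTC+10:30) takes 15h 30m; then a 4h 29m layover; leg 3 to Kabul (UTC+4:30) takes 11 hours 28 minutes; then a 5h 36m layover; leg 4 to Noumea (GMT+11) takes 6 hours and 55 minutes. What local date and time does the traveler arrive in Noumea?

Convert departure to UTC: 4:44 PM − 7:00 = 9:44 AM UTC on Oct 28.
Add 15 hours and 22 minutes leg 1 → 1:06 AM UTC (Oct 29).
Add 55 minutes layover in Caracas → 2:01 AM UTC.
Add 15 hours 30 minutes leg 2 → 5:31 PM UTC.
Add 4 hours 29 minutes layover in Thornfield → 10:00 PM UTC.
Add 11 hours 28 minutes leg 3 → 9:28 AM UTC (Oct 30).
Add 5 hours and 36 minutes layover in Kabul → 3:04 PM UTC.
Add 6 hours and 55 minutes leg 4 → 9:59 PM UTC.
Noumea is UTC+11:00, so local arrival = 9:59 PM + 11:00 = 8:59 AM on Oct 31.

8:59 AM on October 31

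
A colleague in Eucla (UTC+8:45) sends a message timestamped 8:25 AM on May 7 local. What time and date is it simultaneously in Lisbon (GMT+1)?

12:40 AM on May 7

In UTC: 8:25 AM − 8:45 = 11:40 PM on May 6.
Lisbon is UTC+1:00: 11:40 PM + 1:00 = 12:40 AM on May 7.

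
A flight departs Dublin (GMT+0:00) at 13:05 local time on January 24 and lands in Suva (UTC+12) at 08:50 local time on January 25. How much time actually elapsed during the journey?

Suva is 12:00 ahead of Dublin.
Clock-face elapsed time (ignoring zones) is 19 hours 45 minutes.
Actual elapsed = 19 hours 45 minutes − 12:00 = 7 hours 45 minutes.

7 hours 45 minutes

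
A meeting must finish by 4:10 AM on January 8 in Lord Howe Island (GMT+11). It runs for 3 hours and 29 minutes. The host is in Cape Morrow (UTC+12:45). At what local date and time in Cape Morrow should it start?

2:26 AM on January 8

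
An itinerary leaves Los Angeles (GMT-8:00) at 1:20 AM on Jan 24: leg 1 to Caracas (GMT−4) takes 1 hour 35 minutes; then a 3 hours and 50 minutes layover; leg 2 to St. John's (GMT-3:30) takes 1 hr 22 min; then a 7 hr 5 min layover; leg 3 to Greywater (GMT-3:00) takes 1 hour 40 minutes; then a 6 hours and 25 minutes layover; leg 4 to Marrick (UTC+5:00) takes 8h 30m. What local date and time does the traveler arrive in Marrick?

Convert departure to UTC: 1:20 AM + 8:00 = 9:20 AM UTC on Jan 24.
Add 1 hour 35 minutes leg 1 → 10:55 AM UTC.
Add 3 hours 50 minutes layover in Caracas → 2:45 PM UTC.
Add 1 hour and 22 minutes leg 2 → 4:07 PM UTC.
Add 7 hours and 5 minutes layover in St. John's → 11:12 PM UTC.
Add 1 hour 40 minutes leg 3 → 12:52 AM UTC (Jan 25).
Add 6 hours and 25 minutes layover in Greywater → 7:17 AM UTC.
Add 8 hours 30 minutes leg 4 → 3:47 PM UTC.
Marrick is UTC+5:00, so local arrival = 3:47 PM + 5:00 = 8:47 PM on Jan 25.

8:47 PM on January 25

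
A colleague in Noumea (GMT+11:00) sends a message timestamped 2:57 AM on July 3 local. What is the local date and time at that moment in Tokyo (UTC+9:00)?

12:57 AM on July 3

In UTC: 2:57 AM − 11:00 = 3:57 PM on Jul 2.
Tokyo is UTC+9:00: 3:57 PM + 9:00 = 12:57 AM on Jul 3.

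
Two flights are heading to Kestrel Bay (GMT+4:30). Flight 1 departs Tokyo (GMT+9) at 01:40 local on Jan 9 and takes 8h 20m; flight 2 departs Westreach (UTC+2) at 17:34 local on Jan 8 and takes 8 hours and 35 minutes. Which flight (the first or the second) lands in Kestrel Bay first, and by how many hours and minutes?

the second, by 51 minutes

Flight 1 in UTC: 01:40 − 9:00 = 16:40 on Jan 8.
+8 hours and 20 minutes → arrive 01:00 UTC on Jan 9.
Flight 2 in UTC: 17:34 − 2:00 = 15:34 on Jan 8.
+8 hours 35 minutes → arrive 00:09 UTC on Jan 9.
Flight 2 lands earlier by 51 minutes.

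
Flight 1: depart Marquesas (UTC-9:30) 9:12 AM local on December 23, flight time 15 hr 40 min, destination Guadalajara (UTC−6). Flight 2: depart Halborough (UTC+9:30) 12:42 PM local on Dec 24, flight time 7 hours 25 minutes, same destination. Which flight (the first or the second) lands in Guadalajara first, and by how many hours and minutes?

the first, by 15 minutes

Flight 1 in UTC: 9:12 AM + 9:30 = 6:42 PM on Dec 23.
+15 hours and 40 minutes → arrive 10:22 AM UTC on Dec 24.
Flight 2 in UTC: 12:42 PM − 9:30 = 3:12 AM on Dec 24.
+7 hours and 25 minutes → arrive 10:37 AM UTC on Dec 24.
Flight 1 lands earlier by 15 minutes.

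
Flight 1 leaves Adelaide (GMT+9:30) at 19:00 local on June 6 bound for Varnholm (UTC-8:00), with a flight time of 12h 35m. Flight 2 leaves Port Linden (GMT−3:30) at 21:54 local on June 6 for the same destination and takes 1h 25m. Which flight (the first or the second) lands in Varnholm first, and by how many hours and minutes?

the first, by 4 hours 44 minutes

Flight 1 in UTC: 19:00 − 9:30 = 09:30 on Jun 6.
+12 hours and 35 minutes → arrive 22:05 UTC on Jun 6.
Flight 2 in UTC: 21:54 + 3:30 = 01:24 on Jun 7.
+1 hour 25 minutes → arrive 02:49 UTC on Jun 7.
Flight 1 lands earlier by 4 hours 44 minutes.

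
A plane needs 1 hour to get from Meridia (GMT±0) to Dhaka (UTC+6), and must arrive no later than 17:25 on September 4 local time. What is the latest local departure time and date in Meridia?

Target arrival in UTC: 17:25 − 6:00 = 11:25 on Sep 4.
Subtract 1 hour → departure 10:25 UTC on Sep 4.
Meridia is UTC+0, so departure is 10:25 on Sep 4.

10:25 on September 4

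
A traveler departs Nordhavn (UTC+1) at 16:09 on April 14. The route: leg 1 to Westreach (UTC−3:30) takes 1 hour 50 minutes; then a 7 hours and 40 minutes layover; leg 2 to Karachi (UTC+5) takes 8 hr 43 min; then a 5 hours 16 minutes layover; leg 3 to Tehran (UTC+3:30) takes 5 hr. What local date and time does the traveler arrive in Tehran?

23:08 on Apr 15

Convert departure to UTC: 16:09 − 1:00 = 15:09 UTC on Apr 14.
Add 1 hour and 50 minutes leg 1 → 16:59 UTC.
Add 7 hours 40 minutes layover in Westreach → 00:39 UTC (Apr 15).
Add 8 hours and 43 minutes leg 2 → 09:22 UTC.
Add 5 hours and 16 minutes layover in Karachi → 14:38 UTC.
Add 5 hours leg 3 → 19:38 UTC.
Tehran is UTC+3:30, so local arrival = 19:38 + 3:30 = 23:08 on Apr 15.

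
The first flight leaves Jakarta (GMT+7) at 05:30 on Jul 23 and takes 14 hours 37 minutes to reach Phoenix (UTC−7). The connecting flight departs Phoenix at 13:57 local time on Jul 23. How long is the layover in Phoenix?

Convert departure to UTC: 05:30 − 7:00 = 22:30 UTC on Jul 22.
Add 14 hours and 37 minutes flight time → 13:07 UTC (Jul 23).
Phoenix is UTC−7:00, so local arrival = 13:07 − 7:00 = 06:07 on Jul 23.
Layover = 13:57 − 06:07 = 7 hours 50 minutes.

7 hours 50 minutes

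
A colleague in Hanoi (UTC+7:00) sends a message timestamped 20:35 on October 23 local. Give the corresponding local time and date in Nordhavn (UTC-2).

Nordhavn is 9:00 behind Hanoi.
Shift by the zone difference: 20:35 − 9:00 = 11:35 on Oct 23 in Nordhavn.

11:35 on October 23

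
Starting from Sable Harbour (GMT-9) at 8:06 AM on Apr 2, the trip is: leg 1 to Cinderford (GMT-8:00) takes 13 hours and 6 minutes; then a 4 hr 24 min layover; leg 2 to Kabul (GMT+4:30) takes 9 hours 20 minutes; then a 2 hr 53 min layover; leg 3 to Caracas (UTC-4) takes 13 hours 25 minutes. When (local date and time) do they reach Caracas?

8:14 AM on Apr 4

Convert departure to UTC: 8:06 AM + 9:00 = 5:06 PM UTC on Apr 2.
Add 13 hours 6 minutes leg 1 → 6:12 AM UTC (Apr 3).
Add 4 hours and 24 minutes layover in Cinderford → 10:36 AM UTC.
Add 9 hours and 20 minutes leg 2 → 7:56 PM UTC.
Add 2 hours 53 minutes layover in Kabul → 10:49 PM UTC.
Add 13 hours 25 minutes leg 3 → 12:14 PM UTC (Apr 4).
Caracas is UTC−4:00, so local arrival = 12:14 PM − 4:00 = 8:14 AM on Apr 4.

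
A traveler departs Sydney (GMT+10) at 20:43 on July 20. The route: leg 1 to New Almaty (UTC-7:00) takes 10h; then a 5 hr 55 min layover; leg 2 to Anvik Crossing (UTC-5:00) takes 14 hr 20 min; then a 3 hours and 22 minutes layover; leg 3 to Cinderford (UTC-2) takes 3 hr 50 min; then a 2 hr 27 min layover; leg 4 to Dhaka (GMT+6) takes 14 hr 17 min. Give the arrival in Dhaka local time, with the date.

Convert departure to UTC: 20:43 − 10:00 = 10:43 UTC on Jul 20.
Add 10 hours leg 1 → 20:43 UTC.
Add 5 hours 55 minutes layover in New Almaty → 02:38 UTC (Jul 21).
Add 14 hours 20 minutes leg 2 → 16:58 UTC.
Add 3 hours and 22 minutes layover in Anvik Crossing → 20:20 UTC.
Add 3 hours and 50 minutes leg 3 → 00:10 UTC (Jul 22).
Add 2 hours and 27 minutes layover in Cinderford → 02:37 UTC.
Add 14 hours 17 minutes leg 4 → 16:54 UTC.
Dhaka is UTC+6:00, so local arrival = 16:54 + 6:00 = 22:54 on Jul 22.

22:54 on July 22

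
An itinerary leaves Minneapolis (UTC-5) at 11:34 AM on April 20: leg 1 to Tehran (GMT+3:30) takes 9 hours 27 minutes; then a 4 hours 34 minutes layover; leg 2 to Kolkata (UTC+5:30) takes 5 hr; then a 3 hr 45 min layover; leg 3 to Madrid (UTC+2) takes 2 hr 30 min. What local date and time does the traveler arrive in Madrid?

Convert departure to UTC: 11:34 AM + 5:00 = 4:34 PM UTC on Apr 20.
Add 9 hours 27 minutes leg 1 → 2:01 AM UTC (Apr 21).
Add 4 hours 34 minutes layover in Tehran → 6:35 AM UTC.
Add 5 hours leg 2 → 11:35 AM UTC.
Add 3 hours 45 minutes layover in Kolkata → 3:20 PM UTC.
Add 2 hours and 30 minutes leg 3 → 5:50 PM UTC.
Madrid is UTC+2:00, so local arrival = 5:50 PM + 2:00 = 7:50 PM on Apr 21.

7:50 PM on April 21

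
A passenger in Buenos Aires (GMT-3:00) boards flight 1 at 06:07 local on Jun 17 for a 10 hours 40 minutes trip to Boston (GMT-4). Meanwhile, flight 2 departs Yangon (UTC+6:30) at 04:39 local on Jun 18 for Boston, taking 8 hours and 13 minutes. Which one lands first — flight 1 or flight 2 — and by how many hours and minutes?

Flight 1 in UTC: 06:07 + 3:00 = 09:07 on Jun 17.
+10 hours and 40 minutes → arrive 19:47 UTC on Jun 17.
Flight 2 in UTC: 04:39 − 6:30 = 22:09 on Jun 17.
+8 hours and 13 minutes → arrive 06:22 UTC on Jun 18.
Flight 1 lands earlier by 10 hours 35 minutes.

the first, by 10 hours 35 minutes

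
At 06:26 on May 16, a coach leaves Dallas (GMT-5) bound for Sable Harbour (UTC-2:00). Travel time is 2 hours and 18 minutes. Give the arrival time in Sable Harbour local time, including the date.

Sable Harbour is 3:00 ahead of Dallas.
After 2 hours 18 minutes it is 08:44 in Dallas.
Shift by the zone difference: 08:44 + 3:00 = 11:44 on May 16 in Sable Harbour.

11:44 on May 16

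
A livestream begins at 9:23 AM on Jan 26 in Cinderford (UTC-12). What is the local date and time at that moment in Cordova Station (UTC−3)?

In UTC: 9:23 AM + 12:00 = 9:23 PM on Jan 26.
Cordova Station is UTC−3:00: 9:23 PM − 3:00 = 6:23 PM on Jan 26.

6:23 PM on Jan 26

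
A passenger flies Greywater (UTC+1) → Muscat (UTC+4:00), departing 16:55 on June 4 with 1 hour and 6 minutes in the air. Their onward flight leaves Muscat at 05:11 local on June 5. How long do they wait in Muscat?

Convert departure to UTC: 16:55 − 1:00 = 15:55 UTC on Jun 4.
Add 1 hour and 6 minutes flight time → 17:01 UTC.
Muscat is UTC+4:00, so local arrival = 17:01 + 4:00 = 21:01 on Jun 4.
Layover = 05:11 − 21:01 (+1 day) = 8 hours 10 minutes.

8 hours 10 minutes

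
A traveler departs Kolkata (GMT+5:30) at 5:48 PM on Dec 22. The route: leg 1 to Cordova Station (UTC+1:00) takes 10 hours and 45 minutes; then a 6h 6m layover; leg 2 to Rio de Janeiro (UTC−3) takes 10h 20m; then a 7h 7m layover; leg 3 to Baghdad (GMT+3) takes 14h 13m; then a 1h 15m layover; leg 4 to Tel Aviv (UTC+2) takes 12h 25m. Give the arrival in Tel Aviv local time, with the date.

Convert departure to UTC: 5:48 PM − 5:30 = 12:18 PM UTC on Dec 22.
Add 10 hours and 45 minutes leg 1 → 11:03 PM UTC.
Add 6 hours and 6 minutes layover in Cordova Station → 5:09 AM UTC (Dec 23).
Add 10 hours and 20 minutes leg 2 → 3:29 PM UTC.
Add 7 hours and 7 minutes layover in Rio de Janeiro → 10:36 PM UTC.
Add 14 hours 13 minutes leg 3 → 12:49 PM UTC (Dec 24).
Add 1 hour 15 minutes layover in Baghdad → 2:04 PM UTC.
Add 12 hours and 25 minutes leg 4 → 2:29 AM UTC (Dec 25).
Tel Aviv is UTC+2:00, so local arrival = 2:29 AM + 2:00 = 4:29 AM on Dec 25.

4:29 AM on December 25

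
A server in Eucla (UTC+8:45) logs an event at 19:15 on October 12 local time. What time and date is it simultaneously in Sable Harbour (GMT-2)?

In UTC: 19:15 − 8:45 = 10:30 on Oct 12.
Sable Harbour is UTC−2:00: 10:30 − 2:00 = 08:30 on Oct 12.

08:30 on Oct 12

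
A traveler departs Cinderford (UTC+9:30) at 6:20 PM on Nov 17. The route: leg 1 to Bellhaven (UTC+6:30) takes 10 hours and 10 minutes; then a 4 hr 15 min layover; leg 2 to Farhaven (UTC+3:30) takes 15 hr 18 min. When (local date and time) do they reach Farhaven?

6:03 PM on Nov 18

Convert departure to UTC: 6:20 PM − 9:30 = 8:50 AM UTC on Nov 17.
Add 10 hours and 10 minutes leg 1 → 7:00 PM UTC.
Add 4 hours and 15 minutes layover in Bellhaven → 11:15 PM UTC.
Add 15 hours and 18 minutes leg 2 → 2:33 PM UTC (Nov 18).
Farhaven is UTC+3:30, so local arrival = 2:33 PM + 3:30 = 6:03 PM on Nov 18.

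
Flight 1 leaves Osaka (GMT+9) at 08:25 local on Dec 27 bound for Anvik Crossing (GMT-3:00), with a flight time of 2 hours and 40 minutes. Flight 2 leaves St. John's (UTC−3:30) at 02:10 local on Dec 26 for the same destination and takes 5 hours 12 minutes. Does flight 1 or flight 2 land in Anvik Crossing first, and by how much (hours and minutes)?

Flight 1 in UTC: 08:25 − 9:00 = 23:25 on Dec 26.
+2 hours and 40 minutes → arrive 02:05 UTC on Dec 27.
Flight 2 in UTC: 02:10 + 3:30 = 05:40 on Dec 26.
+5 hours and 12 minutes → arrive 10:52 UTC on Dec 26.
Flight 2 lands earlier by 15 hours 13 minutes.

the second, by 15 hours 13 minutes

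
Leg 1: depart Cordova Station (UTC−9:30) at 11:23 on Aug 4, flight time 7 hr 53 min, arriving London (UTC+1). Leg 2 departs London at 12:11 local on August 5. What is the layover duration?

Convert departure to UTC: 11:23 + 9:30 = 20:53 UTC on Aug 4.
Add 7 hours 53 minutes flight time → 04:46 UTC (Aug 5).
London is UTC+1:00, so local arrival = 04:46 + 1:00 = 05:46 on Aug 5.
Layover = 12:11 − 05:46 = 6 hours 25 minutes.

6 hours 25 minutes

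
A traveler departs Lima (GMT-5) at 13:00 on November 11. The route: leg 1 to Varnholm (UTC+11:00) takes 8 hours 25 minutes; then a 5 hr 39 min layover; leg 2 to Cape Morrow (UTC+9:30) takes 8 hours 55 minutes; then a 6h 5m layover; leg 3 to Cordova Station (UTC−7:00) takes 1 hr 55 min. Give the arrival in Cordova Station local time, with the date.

Convert departure to UTC: 13:00 + 5:00 = 18:00 UTC on Nov 11.
Add 8 hours and 25 minutes leg 1 → 02:25 UTC (Nov 12).
Add 5 hours and 39 minutes layover in Varnholm → 08:04 UTC.
Add 8 hours and 55 minutes leg 2 → 16:59 UTC.
Add 6 hours and 5 minutes layover in Cape Morrow → 23:04 UTC.
Add 1 hour 55 minutes leg 3 → 00:59 UTC (Nov 13).
Cordova Station is UTC−7:00, so local arrival = 00:59 − 7:00 = 17:59 on Nov 12.

17:59 on November 12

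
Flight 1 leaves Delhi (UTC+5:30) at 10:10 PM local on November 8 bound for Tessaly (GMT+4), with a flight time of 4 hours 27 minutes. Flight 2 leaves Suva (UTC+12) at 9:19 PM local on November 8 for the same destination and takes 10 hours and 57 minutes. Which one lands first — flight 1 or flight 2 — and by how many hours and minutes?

Flight 1 in UTC: 10:10 PM − 5:30 = 4:40 PM on Nov 8.
+4 hours and 27 minutes → arrive 9:07 PM UTC on Nov 8.
Flight 2 in UTC: 9:19 PM − 12:00 = 9:19 AM on Nov 8.
+10 hours and 57 minutes → arrive 8:16 PM UTC on Nov 8.
Flight 2 lands earlier by 51 minutes.

the second, by 51 minutes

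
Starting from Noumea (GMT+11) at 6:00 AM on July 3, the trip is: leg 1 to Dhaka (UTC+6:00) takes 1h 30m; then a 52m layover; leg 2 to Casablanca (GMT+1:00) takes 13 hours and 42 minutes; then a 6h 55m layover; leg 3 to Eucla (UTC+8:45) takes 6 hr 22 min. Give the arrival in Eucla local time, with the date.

Convert departure to UTC: 6:00 AM − 11:00 = 7:00 PM UTC on Jul 2.
Add 1 hour and 30 minutes leg 1 → 8:30 PM UTC.
Add 52 minutes layover in Dhaka → 9:22 PM UTC.
Add 13 hours 42 minutes leg 2 → 11:04 AM UTC (Jul 3).
Add 6 hours and 55 minutes layover in Casablanca → 5:59 PM UTC.
Add 6 hours and 22 minutes leg 3 → 12:21 AM UTC (Jul 4).
Eucla is UTC+8:45, so local arrival = 12:21 AM + 8:45 = 9:06 AM on Jul 4.

9:06 AM on Jul 4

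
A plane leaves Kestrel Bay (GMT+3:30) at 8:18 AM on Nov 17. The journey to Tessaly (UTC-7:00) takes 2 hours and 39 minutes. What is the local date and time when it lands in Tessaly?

12:27 AM on November 17

Convert departure to UTC: 8:18 AM − 3:30 = 4:48 AM UTC on Nov 17.
Add 2 hours 39 minutes travel time → 7:27 AM UTC.
Tessaly is UTC−7:00, so local arrival = 7:27 AM − 7:00 = 12:27 AM on Nov 17.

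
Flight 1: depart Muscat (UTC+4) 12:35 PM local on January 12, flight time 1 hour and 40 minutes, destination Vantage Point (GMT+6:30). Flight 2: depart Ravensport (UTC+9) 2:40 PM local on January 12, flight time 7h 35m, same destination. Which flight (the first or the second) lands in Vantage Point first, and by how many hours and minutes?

Flight 1 in UTC: 12:35 PM − 4:00 = 8:35 AM on Jan 12.
+1 hour 40 minutes → arrive 10:15 AM UTC on Jan 12.
Flight 2 in UTC: 2:40 PM − 9:00 = 5:40 AM on Jan 12.
+7 hours 35 minutes → arrive 1:15 PM UTC on Jan 12.
Flight 1 lands earlier by 3 hours.

the first, by 3 hours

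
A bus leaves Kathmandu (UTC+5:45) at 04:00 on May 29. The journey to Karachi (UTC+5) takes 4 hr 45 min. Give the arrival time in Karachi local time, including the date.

Karachi is 0:45 behind Kathmandu.
After 4 hours and 45 minutes it is 08:45 in Kathmandu.
Shift by the zone difference: 08:45 − 0:45 = 08:00 on May 29 in Karachi.

08:00 on May 29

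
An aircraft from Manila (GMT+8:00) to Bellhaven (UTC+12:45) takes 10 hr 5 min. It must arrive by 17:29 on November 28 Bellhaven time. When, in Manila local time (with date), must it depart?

02:39 on Nov 28

Target arrival in UTC: 17:29 − 12:45 = 04:44 on Nov 28.
Subtract 10 hours 5 minutes → departure 18:39 UTC on Nov 27.
Manila is UTC+8:00: 18:39 + 8:00 = 02:39 on Nov 28.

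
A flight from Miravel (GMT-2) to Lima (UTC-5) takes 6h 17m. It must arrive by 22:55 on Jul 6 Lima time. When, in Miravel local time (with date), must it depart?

Target arrival in UTC: 22:55 + 5:00 = 03:55 on Jul 7.
Subtract 6 hours and 17 minutes → departure 21:38 UTC on Jul 6.
Miravel is UTC−2:00: 21:38 − 2:00 = 19:38 on Jul 6.

19:38 on July 6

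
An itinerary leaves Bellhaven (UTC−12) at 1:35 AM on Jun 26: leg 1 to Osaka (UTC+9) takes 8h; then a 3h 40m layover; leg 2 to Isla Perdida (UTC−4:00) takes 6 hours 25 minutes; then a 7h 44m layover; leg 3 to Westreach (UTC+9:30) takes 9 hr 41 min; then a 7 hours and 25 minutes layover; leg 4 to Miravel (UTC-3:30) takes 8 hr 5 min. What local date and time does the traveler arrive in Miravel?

Convert departure to UTC: 1:35 AM + 12:00 = 1:35 PM UTC on Jun 26.
Add 8 hours leg 1 → 9:35 PM UTC.
Add 3 hours and 40 minutes layover in Osaka → 1:15 AM UTC (Jun 27).
Add 6 hours and 25 minutes leg 2 → 7:40 AM UTC.
Add 7 hours 44 minutes layover in Isla Perdida → 3:24 PM UTC.
Add 9 hours and 41 minutes leg 3 → 1:05 AM UTC (Jun 28).
Add 7 hours and 25 minutes layover in Westreach → 8:30 AM UTC.
Add 8 hours and 5 minutes leg 4 → 4:35 PM UTC.
Miravel is UTC−3:30, so local arrival = 4:35 PM − 3:30 = 1:05 PM on Jun 28.

1:05 PM on Jun 28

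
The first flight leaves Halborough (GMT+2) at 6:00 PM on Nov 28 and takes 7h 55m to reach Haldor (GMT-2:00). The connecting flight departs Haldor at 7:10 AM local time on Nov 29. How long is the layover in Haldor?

Convert departure to UTC: 6:00 PM − 2:00 = 4:00 PM UTC on Nov 28.
Add 7 hours 55 minutes flight time → 11:55 PM UTC.
Haldor is UTC−2:00, so local arrival = 11:55 PM − 2:00 = 9:55 PM on Nov 28.
Layover = 7:10 AM − 9:55 PM (+1 day) = 9 hours 15 minutes.

9 hours 15 minutes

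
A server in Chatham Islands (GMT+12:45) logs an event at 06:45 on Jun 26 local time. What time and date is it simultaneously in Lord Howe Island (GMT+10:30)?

Lord Howe Island is 2:15 behind Chatham Islands.
Shift by the zone difference: 06:45 − 2:15 = 04:30 on Jun 26 in Lord Howe Island.

04:30 on June 26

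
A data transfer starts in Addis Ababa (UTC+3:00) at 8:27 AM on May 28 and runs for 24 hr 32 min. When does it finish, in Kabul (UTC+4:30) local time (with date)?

Kabul is 1:30 ahead of Addis Ababa.
After 24 hours and 32 minutes it is 8:59 AM (May 29) in Addis Ababa.
Shift by the zone difference: 8:59 AM + 1:30 = 10:29 AM on May 29 in Kabul.

10:29 AM on May 29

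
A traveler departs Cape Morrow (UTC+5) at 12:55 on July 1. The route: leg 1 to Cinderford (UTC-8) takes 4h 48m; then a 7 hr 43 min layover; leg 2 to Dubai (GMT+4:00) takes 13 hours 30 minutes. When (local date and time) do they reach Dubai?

Convert departure to UTC: 12:55 − 5:00 = 07:55 UTC on Jul 1.
Add 4 hours and 48 minutes leg 1 → 12:43 UTC.
Add 7 hours and 43 minutes layover in Cinderford → 20:26 UTC.
Add 13 hours 30 minutes leg 2 → 09:56 UTC (Jul 2).
Dubai is UTC+4:00, so local arrival = 09:56 + 4:00 = 13:56 on Jul 2.

13:56 on July 2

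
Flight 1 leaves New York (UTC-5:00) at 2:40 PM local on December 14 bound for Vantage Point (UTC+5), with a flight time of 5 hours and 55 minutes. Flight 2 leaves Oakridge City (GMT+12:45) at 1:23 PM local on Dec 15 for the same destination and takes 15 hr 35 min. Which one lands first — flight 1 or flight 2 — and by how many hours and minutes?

Flight 1 in UTC: 2:40 PM + 5:00 = 7:40 PM on Dec 14.
+5 hours 55 minutes → arrive 1:35 AM UTC on Dec 15.
Flight 2 in UTC: 1:23 PM − 12:45 = 12:38 AM on Dec 15.
+15 hours and 35 minutes → arrive 4:13 PM UTC on Dec 15.
Flight 1 lands earlier by 14 hours 38 minutes.

the first, by 14 hours 38 minutes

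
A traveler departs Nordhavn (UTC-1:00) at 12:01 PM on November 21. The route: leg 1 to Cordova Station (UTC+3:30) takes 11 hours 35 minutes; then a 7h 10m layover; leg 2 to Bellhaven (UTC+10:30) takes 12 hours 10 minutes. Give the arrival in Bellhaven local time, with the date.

Convert departure to UTC: 12:01 PM + 1:00 = 1:01 PM UTC on Nov 21.
Add 11 hours 35 minutes leg 1 → 12:36 AM UTC (Nov 22).
Add 7 hours 10 minutes layover in Cordova Station → 7:46 AM UTC.
Add 12 hours and 10 minutes leg 2 → 7:56 PM UTC.
Bellhaven is UTC+10:30, so local arrival = 7:56 PM + 10:30 = 6:26 AM on Nov 23.

6:26 AM on November 23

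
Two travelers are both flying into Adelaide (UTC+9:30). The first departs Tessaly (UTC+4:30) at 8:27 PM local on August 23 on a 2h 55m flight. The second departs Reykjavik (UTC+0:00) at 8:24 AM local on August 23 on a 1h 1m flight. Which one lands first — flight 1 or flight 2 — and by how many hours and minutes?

Flight 1 in UTC: 8:27 PM − 4:30 = 3:57 PM on Aug 23.
+2 hours and 55 minutes → arrive 6:52 PM UTC on Aug 23.
Flight 2 departs at 8:24 AM UTC (Aug 23).
+1 hour and 1 minute → arrive 9:25 AM UTC on Aug 23.
Flight 2 lands earlier by 9 hours 27 minutes.

the second, by 9 hours 27 minutes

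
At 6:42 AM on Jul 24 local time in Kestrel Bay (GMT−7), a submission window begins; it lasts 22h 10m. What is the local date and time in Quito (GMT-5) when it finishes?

6:52 AM on July 25

Convert start to UTC: 6:42 AM + 7:00 = 1:42 PM UTC on Jul 24.
Add 22 hours 10 minutes duration → 11:52 AM UTC (Jul 25).
Quito is UTC−5:00, so local end time = 11:52 AM − 5:00 = 6:52 AM on Jul 25.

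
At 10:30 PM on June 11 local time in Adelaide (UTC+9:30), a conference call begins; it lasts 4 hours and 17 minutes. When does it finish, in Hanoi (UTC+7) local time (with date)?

Convert start to UTC: 10:30 PM − 9:30 = 1:00 PM UTC on Jun 11.
Add 4 hours and 17 minutes duration → 5:17 PM UTC.
Hanoi is UTC+7:00, so local end time = 5:17 PM + 7:00 = 12:17 AM on Jun 12.

12:17 AM on June 12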